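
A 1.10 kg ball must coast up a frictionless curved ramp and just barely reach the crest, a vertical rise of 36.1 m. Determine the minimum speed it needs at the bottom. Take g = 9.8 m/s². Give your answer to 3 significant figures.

v = 26.6 m/s

At the top it is momentarily at rest, so all KE converts to PE: ½mv² = mgh
v = √(2gh) = √(2 × 9.8 × 36.1) = 26.60 m/s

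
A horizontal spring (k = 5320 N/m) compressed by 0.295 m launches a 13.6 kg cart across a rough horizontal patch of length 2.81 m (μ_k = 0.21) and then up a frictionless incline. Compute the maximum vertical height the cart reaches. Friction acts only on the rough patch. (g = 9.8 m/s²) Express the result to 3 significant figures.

Spring energy: E₀ = ½kx² = ½(5320)(0.295)² = 231.49 J
Friction: W_f = μ_k mg d = (0.21)(13.6)(9.8)(2.81) = 78.65 J
Energy at base of ramp: E = 231.49 − 78.65 = 152.84 J
At max height all remaining energy is PE: mgh = E ⇒ h = E/(mg) = 152.84/(13.6 × 9.8) = 1.147 m

h = 1.15 m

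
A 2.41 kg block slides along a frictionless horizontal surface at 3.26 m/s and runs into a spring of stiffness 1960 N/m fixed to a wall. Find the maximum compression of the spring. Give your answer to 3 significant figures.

x = 0.114 m

All KE is stored as spring PE at maximum compression: ½mv² = ½kx²
x = v√(m/k) = 3.26 × √(2.41/1960) = 0.1143 m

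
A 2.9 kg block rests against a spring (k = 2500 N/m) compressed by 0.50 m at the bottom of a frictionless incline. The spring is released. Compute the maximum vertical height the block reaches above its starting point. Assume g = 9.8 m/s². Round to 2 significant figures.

h = 11 m

At maximum height the block is at rest, so ½kx² = mgh
h = kx²/(2mg) = (2500)(0.50)²/(2 × 2.9 × 9.8) = 11.00 m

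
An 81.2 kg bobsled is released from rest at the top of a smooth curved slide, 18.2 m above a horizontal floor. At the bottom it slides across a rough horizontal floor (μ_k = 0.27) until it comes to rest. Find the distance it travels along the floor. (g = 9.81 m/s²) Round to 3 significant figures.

d = 67.4 m

Energy at the top = energy at the end + work done against friction:
At rest all PE has been dissipated by friction: mgh = μ_k m g d
d = h/μ_k = 18.2/0.27 = 67.41 m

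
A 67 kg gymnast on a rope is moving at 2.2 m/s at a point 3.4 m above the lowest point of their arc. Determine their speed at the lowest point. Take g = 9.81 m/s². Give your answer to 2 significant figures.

v = 8.5 m/s

By conservation of mechanical energy, ½mv₀² + mgh = ½mv²
v² = v₀² + 2gh = (2.2)² + 2(9.81)(3.4) = 71.548
v = √71.548 = 8.459 m/s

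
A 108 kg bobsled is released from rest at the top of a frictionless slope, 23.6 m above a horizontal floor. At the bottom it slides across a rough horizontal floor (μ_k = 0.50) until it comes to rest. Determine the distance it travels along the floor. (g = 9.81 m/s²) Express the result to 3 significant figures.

d = 47.2 m

Applying the work–energy principle:
At rest all PE has been dissipated by friction: mgh = μ_k m g d
d = h/μ_k = 23.6/0.50 = 47.20 m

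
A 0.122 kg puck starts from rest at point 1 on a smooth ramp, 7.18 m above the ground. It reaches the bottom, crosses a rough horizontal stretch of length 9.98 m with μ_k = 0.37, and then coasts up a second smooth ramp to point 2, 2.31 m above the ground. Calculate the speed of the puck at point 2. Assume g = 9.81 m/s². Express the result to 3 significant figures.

v = 4.81 m/s

Energy at 1: mgh₁ = (0.122)(9.81)(7.18) = 8.5932 J
Friction loss: W_f = μ_k mg d = 4.419 J
At 2: ½mv² + mgh₂ = mgh₁ − W_f
½mv² = 8.5932 − 4.419 − 2.7647 = 1.4091 J
v = √(2 × 1.4091/0.122) = 4.806 m/s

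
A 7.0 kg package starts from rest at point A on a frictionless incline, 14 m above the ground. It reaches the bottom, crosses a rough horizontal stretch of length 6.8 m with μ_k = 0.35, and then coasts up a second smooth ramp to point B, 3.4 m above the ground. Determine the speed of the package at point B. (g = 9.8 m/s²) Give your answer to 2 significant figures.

Energy at A: mgh₁ = (7.0)(9.8)(14) = 960.40 J
Friction loss: W_f = μ_k mg d = 163.3 J
At B: ½mv² + mgh₂ = mgh₁ − W_f
½mv² = 960.40 − 163.3 − 233.24 = 563.89 J
v = √(2 × 563.89/7.0) = 12.69 m/s

v = 13 m/s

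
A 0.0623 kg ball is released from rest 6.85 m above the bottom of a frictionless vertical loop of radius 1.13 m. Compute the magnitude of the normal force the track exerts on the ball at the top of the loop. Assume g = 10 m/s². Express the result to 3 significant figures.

Energy from release to top (height 2r): mgh = ½mv_top² + mg(2r)
v_top² = 2g(h − 2r) = 2(10)(6.85 − 2.260) = 91.800 m²/s²
At the top, both N and weight point toward the centre: N + mg = mv_top²/r
N = m(v_top²/r − g) = 0.0623(91.800/1.13 − 10) = 4.438 N

N = 4.44 N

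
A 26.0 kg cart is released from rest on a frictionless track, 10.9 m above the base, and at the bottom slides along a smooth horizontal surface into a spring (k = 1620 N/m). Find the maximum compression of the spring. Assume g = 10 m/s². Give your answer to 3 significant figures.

Energy conservation (no friction) from release to max compression: mgh = ½kx²
x = √(2mgh/k) = √(2 × 26.0 × 10 × 10.9 / 1620) = 1.870 m

x = 1.87 m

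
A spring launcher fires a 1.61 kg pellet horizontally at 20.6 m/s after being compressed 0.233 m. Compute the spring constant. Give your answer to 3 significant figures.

k = 12600 N/m

½kx² = ½mv²
k = mv²/x² = (1.61)(20.6)²/(0.233)² = 12585 N/m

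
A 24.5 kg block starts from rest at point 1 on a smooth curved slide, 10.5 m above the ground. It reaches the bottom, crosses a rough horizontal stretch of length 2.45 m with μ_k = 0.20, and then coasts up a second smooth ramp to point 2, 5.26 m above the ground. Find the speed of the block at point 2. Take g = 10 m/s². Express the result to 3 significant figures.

Energy at 1: mgh₁ = (24.5)(10)(10.5) = 2572.5 J
Friction loss: W_f = μ_k mg d = 120.1 J
At 2: ½mv² + mgh₂ = mgh₁ − W_f
½mv² = 2572.5 − 120.1 − 1288.7 = 1163.8 J
v = √(2 × 1163.8/24.5) = 9.747 m/s

v = 9.75 m/s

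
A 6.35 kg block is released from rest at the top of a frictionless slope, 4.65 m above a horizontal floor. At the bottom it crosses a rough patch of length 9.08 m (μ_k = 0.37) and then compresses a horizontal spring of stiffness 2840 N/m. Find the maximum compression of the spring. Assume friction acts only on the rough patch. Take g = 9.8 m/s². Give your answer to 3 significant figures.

Initial energy: E₁ = mgh = (6.35)(9.8)(4.65) = 289.37 J
Friction removes W_f = μ_k mg d = (0.37)(6.35)(9.8)(9.08) = 209.1 J
Energy reaching the spring: E = 289.37 − 209.1 = 80.302 J
At max compression ½kx² = E ⇒ x = √(2E/k) = √(2 × 80.302/2840) = 0.2378 m

x = 0.238 m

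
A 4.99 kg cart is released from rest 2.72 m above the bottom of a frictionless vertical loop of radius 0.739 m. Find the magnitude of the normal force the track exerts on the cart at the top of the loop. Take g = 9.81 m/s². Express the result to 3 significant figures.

Energy from release to top (height 2r): mgh = ½mv_top² + mg(2r)
v_top² = 2g(h − 2r) = 2(9.81)(2.72 − 1.478) = 24.368 m²/s²
At the top, both N and weight point toward the centre: N + mg = mv_top²/r
N = m(v_top²/r − g) = 4.99(24.368/0.739 − 9.81) = 115.6 N

N = 116 N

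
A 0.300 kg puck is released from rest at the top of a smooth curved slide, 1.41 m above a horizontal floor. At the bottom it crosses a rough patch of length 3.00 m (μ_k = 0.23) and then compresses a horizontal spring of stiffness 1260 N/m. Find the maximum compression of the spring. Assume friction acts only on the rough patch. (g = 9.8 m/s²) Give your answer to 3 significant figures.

x = 0.0580 m

Initial energy: E₁ = mgh = (0.300)(9.8)(1.41) = 4.1454 J
Friction removes W_f = μ_k mg d = (0.23)(0.300)(9.8)(3.00) = 2.029 J
Energy reaching the spring: E = 4.1454 − 2.029 = 2.1168 J
At max compression ½kx² = E ⇒ x = √(2E/k) = √(2 × 2.1168/1260) = 0.05797 m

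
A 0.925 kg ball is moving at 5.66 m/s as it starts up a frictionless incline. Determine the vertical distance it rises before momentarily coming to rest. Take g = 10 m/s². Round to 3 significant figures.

By energy conservation, ½mv² = mgh
h = v²/(2g) = 5.66²/(2 × 10) = 1.602 m

h = 1.60 m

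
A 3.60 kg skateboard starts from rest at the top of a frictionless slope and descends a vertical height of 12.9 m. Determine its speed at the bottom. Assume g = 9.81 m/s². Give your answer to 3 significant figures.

v = 15.9 m/s

Energy conservation between the two points: mgh = ½mv²
v = √(2gh) = √(2 × 9.81 × 12.9) = √253.10 = 15.91 m/s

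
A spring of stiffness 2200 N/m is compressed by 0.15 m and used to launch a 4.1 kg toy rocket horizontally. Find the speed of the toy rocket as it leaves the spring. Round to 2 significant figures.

Spring PE converts entirely to kinetic energy: ½kx² = ½mv²
v = x√(k/m) = 0.15 × √(2200/4.1) = 3.475 m/s

v = 3.5 m/s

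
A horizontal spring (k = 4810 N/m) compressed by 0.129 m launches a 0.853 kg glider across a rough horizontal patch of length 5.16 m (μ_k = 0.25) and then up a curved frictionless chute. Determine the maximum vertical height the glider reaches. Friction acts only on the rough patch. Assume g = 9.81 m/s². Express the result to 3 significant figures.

h = 3.49 m

Spring energy: E₀ = ½kx² = ½(4810)(0.129)² = 40.022 J
Friction: W_f = μ_k mg d = (0.25)(0.853)(9.81)(5.16) = 10.79 J
Energy at base of ramp: E = 40.022 − 10.79 = 29.227 J
At max height all remaining energy is PE: mgh = E ⇒ h = E/(mg) = 29.227/(0.853 × 9.81) = 3.493 m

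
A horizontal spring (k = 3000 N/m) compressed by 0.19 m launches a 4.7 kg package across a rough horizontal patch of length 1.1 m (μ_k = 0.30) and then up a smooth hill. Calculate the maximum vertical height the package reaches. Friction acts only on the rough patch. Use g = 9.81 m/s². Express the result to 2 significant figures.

h = 0.84 m

Spring energy: E₀ = ½kx² = ½(3000)(0.19)² = 54.150 J
Friction: W_f = μ_k mg d = (0.30)(4.7)(9.81)(1.1) = 15.22 J
Energy at base of ramp: E = 54.150 − 15.22 = 38.935 J
At max height all remaining energy is PE: mgh = E ⇒ h = E/(mg) = 38.935/(4.7 × 9.81) = 0.8444 m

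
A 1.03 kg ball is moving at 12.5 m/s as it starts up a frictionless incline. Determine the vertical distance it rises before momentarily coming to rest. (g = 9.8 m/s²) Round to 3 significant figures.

h = 7.97 m

By energy conservation, ½mv² = mgh
h = v²/(2g) = 12.5²/(2 × 9.8) = 7.972 m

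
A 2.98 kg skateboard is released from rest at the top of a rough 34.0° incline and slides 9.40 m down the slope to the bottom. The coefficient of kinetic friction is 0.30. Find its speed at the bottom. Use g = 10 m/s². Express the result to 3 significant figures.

Energy: mgh = ½mv² + W_f, with h = L sinθ and W_f = μ_k (mg cosθ) L
mgh = mgL sinθ = (2.98)(10)(9.40)sin34.0° = 156.64 J
W_f = μ_k mg cosθ · L = (0.30)(2.98)(10)cos34.0°·9.40 = 69.67 J
½mv² = 156.64 − 69.67 = 86.972 J
v = √(2 × 86.972/2.98) = 7.640 m/s

v = 7.64 m/s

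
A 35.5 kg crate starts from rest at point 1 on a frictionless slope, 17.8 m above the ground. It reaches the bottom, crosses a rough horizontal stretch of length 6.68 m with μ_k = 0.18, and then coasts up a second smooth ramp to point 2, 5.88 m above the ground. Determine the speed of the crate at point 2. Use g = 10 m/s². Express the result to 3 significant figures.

v = 14.6 m/s

Energy at 1: mgh₁ = (35.5)(10)(17.8) = 6319.0 J
Friction loss: W_f = μ_k mg d = 426.9 J
At 2: ½mv² + mgh₂ = mgh₁ − W_f
½mv² = 6319.0 − 426.9 − 2087.4 = 3804.7 J
v = √(2 × 3804.7/35.5) = 14.64 m/s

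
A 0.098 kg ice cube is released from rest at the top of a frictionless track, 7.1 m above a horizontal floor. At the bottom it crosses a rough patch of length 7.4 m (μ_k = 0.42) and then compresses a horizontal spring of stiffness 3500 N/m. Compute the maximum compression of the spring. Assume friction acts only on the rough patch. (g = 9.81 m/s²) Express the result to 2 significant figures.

Initial energy: E₁ = mgh = (0.098)(9.81)(7.1) = 6.8258 J
Friction removes W_f = μ_k mg d = (0.42)(0.098)(9.81)(7.4) = 2.988 J
Energy reaching the spring: E = 6.8258 − 2.988 = 3.8378 J
At max compression ½kx² = E ⇒ x = √(2E/k) = √(2 × 3.8378/3500) = 0.04683 m

x = 0.047 m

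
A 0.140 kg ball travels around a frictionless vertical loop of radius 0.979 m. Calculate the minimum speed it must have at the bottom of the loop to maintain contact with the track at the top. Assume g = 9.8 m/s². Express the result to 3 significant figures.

v = 6.93 m/s

At the top: mg = mv_top²/r ⇒ v_top² = gr = 9.594 m²/s²
Energy from bottom to top (height 2r): ½mv_bot² = ½mv_top² + mg(2r)
v_bot² = gr + 4gr = 5gr = 47.97
v_bot = √(5gr) = 6.926 m/s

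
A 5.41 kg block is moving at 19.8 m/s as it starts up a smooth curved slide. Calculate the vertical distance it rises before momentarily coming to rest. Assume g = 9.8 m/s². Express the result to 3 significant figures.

By energy conservation, ½mv² = mgh
h = v²/(2g) = 19.8²/(2 × 9.8) = 20.00 m

h = 20.0 m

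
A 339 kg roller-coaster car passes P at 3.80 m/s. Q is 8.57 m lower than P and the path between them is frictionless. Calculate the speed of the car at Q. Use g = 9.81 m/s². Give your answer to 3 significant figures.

Mechanical energy is conserved (no friction): ½mv₀² + mgh = ½mv²
The mass cancels from both sides.
v² = v₀² + 2gh = (3.80)² + 2(9.81)(8.57) = 182.58
v = √182.58 = 13.51 m/s

v = 13.5 m/s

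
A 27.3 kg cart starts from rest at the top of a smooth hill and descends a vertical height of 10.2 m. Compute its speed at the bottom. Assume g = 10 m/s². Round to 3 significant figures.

Mechanical energy is conserved (no friction): mgh = ½mv²
v = √(2gh) = √(2 × 10 × 10.2) = √204.00 = 14.28 m/s

v = 14.3 m/s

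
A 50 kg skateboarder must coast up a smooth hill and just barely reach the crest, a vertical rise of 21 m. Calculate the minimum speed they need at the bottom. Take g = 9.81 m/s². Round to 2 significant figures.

v = 20 m/s

At the top they are momentarily at rest, so all KE converts to PE: ½mv² = mgh
v = √(2gh) = √(2 × 9.81 × 21) = 20.30 m/s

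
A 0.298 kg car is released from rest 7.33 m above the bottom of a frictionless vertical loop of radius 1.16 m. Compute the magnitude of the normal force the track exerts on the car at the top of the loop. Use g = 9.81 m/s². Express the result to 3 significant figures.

N = 22.3 N

Energy from release to top (height 2r): mgh = ½mv_top² + mg(2r)
v_top² = 2g(h − 2r) = 2(9.81)(7.33 − 2.320) = 98.296 m²/s²
At the top, both N and weight point toward the centre: N + mg = mv_top²/r
N = m(v_top²/r − g) = 0.298(98.296/1.16 − 9.81) = 22.33 N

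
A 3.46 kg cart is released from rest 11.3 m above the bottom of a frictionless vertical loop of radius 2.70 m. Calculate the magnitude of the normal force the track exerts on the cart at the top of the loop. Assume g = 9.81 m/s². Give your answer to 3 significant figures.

Energy from release to top (height 2r): mgh = ½mv_top² + mg(2r)
v_top² = 2g(h − 2r) = 2(9.81)(11.3 − 5.400) = 115.76 m²/s²
At the top, both N and weight point toward the centre: N + mg = mv_top²/r
N = m(v_top²/r − g) = 3.46(115.76/2.70 − 9.81) = 114.4 N

N = 114 N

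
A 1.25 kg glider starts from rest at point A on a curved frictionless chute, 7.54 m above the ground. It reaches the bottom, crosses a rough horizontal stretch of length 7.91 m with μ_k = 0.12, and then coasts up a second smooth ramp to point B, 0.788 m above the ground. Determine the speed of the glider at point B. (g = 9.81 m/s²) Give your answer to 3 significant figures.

Energy at A: mgh₁ = (1.25)(9.81)(7.54) = 92.459 J
Friction loss: W_f = μ_k mg d = 11.64 J
At B: ½mv² + mgh₂ = mgh₁ − W_f
½mv² = 92.459 − 11.64 − 9.6629 = 71.157 J
v = √(2 × 71.157/1.25) = 10.67 m/s

v = 10.7 m/s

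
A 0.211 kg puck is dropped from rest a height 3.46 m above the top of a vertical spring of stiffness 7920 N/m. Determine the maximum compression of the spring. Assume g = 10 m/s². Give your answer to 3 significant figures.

x = 0.0432 m

Let x be the compression. The total drop is H + x, and the puck is instantaneously at rest at max compression, so energy conservation gives:
mg(H + x) = ½kx²
½(7920)x² − (0.211)(10)x − (0.211)(10)(3.46) = 0
3960x² − 2.110x − 7.301 = 0
x = [2.110 + √(4.452 + 115642)]/(2 × 3960) = 0.04320 m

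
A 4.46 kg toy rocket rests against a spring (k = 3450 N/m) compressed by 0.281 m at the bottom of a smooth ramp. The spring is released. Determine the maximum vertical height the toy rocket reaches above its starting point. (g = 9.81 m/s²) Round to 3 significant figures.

Energy conservation from release to the highest point: ½kx² = mgh
h = kx²/(2mg) = (3450)(0.281)²/(2 × 4.46 × 9.81) = 3.113 m

h = 3.11 m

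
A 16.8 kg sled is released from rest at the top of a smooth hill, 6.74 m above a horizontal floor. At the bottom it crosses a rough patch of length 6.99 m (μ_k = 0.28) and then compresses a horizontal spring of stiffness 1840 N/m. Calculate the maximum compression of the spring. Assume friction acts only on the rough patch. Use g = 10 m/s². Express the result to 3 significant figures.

Initial energy: E₁ = mgh = (16.8)(10)(6.74) = 1132.3 J
Friction removes W_f = μ_k mg d = (0.28)(16.8)(10)(6.99) = 328.8 J
Energy reaching the spring: E = 1132.3 − 328.8 = 803.51 J
At max compression ½kx² = E ⇒ x = √(2E/k) = √(2 × 803.51/1840) = 0.9345 m

x = 0.935 m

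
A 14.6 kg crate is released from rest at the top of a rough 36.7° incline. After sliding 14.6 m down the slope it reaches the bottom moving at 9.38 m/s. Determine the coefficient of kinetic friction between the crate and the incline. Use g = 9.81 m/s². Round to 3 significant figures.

Energy balance down the incline: mg L sinθ − ½mv² = μ_k (mg cosθ) L
mgL sinθ = 1249.7 J; ½mv² = 642.29 J
W_f = 1249.7 − 642.29 = 607.4 J
μ_k = W_f/(mg cosθ · L) = 607.4/(114.8 × 14.6) = 0.3623

μ_k = 0.362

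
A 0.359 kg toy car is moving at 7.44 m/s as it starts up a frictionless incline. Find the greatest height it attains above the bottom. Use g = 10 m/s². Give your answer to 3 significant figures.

h = 2.77 m

Setting KE at the bottom equal to PE gained: ½mv² = mgh
h = v²/(2g) = 7.44²/(2 × 10) = 2.768 m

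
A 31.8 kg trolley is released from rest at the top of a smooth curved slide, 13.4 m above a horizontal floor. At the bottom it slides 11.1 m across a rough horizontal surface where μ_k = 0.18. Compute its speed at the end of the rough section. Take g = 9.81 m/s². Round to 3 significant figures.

v = 15.0 m/s

Energy at the top = energy at the end + work done against friction:
mgh = ½mv² + μ_k m g d
W_f = μ_k mg d = (0.18)(31.8)(9.81)(11.1) = 623.3 J
½mv² = mgh − W_f = 4180.2 − 623.3 = 3556.9 J
v = √(2 × 3556.9/31.8) = 14.96 m/s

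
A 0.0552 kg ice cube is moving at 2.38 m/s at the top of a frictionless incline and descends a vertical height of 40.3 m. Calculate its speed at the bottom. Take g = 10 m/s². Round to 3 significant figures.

Mechanical energy is conserved (no friction): ½mv₀² + mgh = ½mv²
v² = v₀² + 2gh = (2.38)² + 2(10)(40.3) = 811.66
v = √811.66 = 28.49 m/s

v = 28.5 m/s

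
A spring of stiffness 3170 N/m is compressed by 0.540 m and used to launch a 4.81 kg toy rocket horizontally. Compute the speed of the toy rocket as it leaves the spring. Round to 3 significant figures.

v = 13.9 m/s

Spring PE converts entirely to kinetic energy: ½kx² = ½mv²
v = x√(k/m) = 0.540 × √(3170/4.81) = 13.86 m/s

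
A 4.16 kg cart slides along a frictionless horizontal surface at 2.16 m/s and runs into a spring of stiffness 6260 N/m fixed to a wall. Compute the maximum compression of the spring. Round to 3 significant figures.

At max compression the cart is momentarily at rest: ½mv² = ½kx²
x = v√(m/k) = 2.16 × √(4.16/6260) = 0.05568 m

x = 0.0557 m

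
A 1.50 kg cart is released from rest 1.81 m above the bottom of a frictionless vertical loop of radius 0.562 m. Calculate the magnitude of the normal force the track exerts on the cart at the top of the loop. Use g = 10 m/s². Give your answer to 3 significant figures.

N = 21.6 N

Energy from release to top (height 2r): mgh = ½mv_top² + mg(2r)
v_top² = 2g(h − 2r) = 2(10)(1.81 − 1.124) = 13.720 m²/s²
At the top, both N and weight point toward the centre: N + mg = mv_top²/r
N = m(v_top²/r − g) = 1.50(13.720/0.562 − 10) = 21.62 N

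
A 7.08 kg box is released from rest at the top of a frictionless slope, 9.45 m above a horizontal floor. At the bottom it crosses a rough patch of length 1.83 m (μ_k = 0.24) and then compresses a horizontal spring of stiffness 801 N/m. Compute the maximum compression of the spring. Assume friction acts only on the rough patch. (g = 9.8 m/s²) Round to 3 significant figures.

Initial energy: E₁ = mgh = (7.08)(9.8)(9.45) = 655.68 J
Friction removes W_f = μ_k mg d = (0.24)(7.08)(9.8)(1.83) = 30.47 J
Energy reaching the spring: E = 655.68 − 30.47 = 625.21 J
At max compression ½kx² = E ⇒ x = √(2E/k) = √(2 × 625.21/801) = 1.249 m

x = 1.25 m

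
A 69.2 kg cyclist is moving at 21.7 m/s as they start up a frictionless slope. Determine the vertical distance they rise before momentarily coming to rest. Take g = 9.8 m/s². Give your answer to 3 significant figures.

Setting KE at the bottom equal to PE gained: ½mv² = mgh
h = v²/(2g) = 21.7²/(2 × 9.8) = 24.02 m

h = 24.0 m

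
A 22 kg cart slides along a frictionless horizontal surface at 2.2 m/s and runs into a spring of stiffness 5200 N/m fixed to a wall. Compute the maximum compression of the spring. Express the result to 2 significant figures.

At max compression the cart is momentarily at rest: ½mv² = ½kx²
x = v√(m/k) = 2.2 × √(22/5200) = 0.1431 m

x = 0.14 m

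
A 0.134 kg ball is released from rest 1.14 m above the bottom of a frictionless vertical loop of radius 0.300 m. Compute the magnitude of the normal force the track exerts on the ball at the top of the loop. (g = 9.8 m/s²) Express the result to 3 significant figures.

Energy from release to top (height 2r): mgh = ½mv_top² + mg(2r)
v_top² = 2g(h − 2r) = 2(9.8)(1.14 − 0.6000) = 10.584 m²/s²
At the top, both N and weight point toward the centre: N + mg = mv_top²/r
N = m(v_top²/r − g) = 0.134(10.584/0.300 − 9.8) = 3.414 N

N = 3.41 N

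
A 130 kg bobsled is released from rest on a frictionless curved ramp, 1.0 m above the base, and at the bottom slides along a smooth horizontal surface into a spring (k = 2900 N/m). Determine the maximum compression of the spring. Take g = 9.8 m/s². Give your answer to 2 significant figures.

x = 0.94 m

Gravitational PE at the top equals spring PE at max compression: mgh = ½kx²
x = √(2mgh/k) = √(2 × 130 × 9.8 × 1.0 / 2900) = 0.9373 m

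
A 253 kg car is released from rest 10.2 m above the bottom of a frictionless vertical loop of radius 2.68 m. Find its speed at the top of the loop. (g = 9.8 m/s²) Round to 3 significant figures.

v = 9.74 m/s

Energy conservation: mgh = ½mv_top² + mg(2r)
v_top² = 2g(h − 2r) = 2(9.8)(10.2 − 5.360) = 94.86
v_top = 9.740 m/s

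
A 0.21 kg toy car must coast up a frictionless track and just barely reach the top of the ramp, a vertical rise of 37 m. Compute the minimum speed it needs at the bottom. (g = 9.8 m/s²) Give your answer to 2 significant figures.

v = 27 m/s

At the top it is momentarily at rest, so all KE converts to PE: ½mv² = mgh
v = √(2gh) = √(2 × 9.8 × 37) = 26.93 m/s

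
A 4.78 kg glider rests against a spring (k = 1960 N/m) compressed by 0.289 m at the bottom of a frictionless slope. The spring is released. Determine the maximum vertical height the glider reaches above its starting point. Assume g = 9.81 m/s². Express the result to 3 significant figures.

All spring PE becomes gravitational PE at the highest point: ½kx² = mgh
h = kx²/(2mg) = (1960)(0.289)²/(2 × 4.78 × 9.81) = 1.746 m

h = 1.75 m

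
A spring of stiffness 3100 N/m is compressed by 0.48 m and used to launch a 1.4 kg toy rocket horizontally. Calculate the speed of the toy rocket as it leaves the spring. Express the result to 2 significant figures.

v = 23 m/s

The toy rocket leaves the spring when the spring is at natural length, so ½kx² = ½mv²
v = x√(k/m) = 0.48 × √(3100/1.4) = 22.59 m/s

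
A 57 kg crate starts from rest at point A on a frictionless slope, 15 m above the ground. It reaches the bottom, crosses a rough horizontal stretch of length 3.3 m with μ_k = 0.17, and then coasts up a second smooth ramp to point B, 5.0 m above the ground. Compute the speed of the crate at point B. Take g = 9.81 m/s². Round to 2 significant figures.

v = 14 m/s

Energy at A: mgh₁ = (57)(9.81)(15) = 8387.6 J
Friction loss: W_f = μ_k mg d = 313.7 J
At B: ½mv² + mgh₂ = mgh₁ − W_f
½mv² = 8387.6 − 313.7 − 2795.9 = 5278.0 J
v = √(2 × 5278.0/57) = 13.61 m/s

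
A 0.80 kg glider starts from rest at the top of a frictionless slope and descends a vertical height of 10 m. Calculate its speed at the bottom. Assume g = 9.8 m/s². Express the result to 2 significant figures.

Mechanical energy is conserved (no friction): mgh = ½mv²
The mass cancels from both sides.
v = √(2gh) = √(2 × 9.8 × 10) = √196.00 = 14.00 m/s

v = 14 m/s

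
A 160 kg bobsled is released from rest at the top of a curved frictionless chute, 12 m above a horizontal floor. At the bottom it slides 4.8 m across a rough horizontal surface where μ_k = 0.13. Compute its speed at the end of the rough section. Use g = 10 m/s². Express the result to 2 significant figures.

Energy bookkeeping (friction removes W_f = μ_k N d):
mgh = ½mv² + μ_k m g d
W_f = μ_k mg d = (0.13)(160)(10)(4.8) = 998.4 J
½mv² = mgh − W_f = 19200 − 998.4 = 18202 J
v = √(2 × 18202/160) = 15.08 m/s

v = 15 m/s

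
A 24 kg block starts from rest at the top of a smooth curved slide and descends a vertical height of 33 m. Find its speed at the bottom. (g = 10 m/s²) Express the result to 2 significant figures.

v = 26 m/s

By conservation of mechanical energy, mgh = ½mv²
The mass cancels from both sides.
v = √(2gh) = √(2 × 10 × 33) = √660.00 = 25.69 m/s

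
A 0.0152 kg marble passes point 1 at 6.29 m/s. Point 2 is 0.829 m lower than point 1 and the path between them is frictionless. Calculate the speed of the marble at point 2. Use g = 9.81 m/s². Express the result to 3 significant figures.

By conservation of mechanical energy, ½mv₀² + mgh = ½mv²
The mass cancels from both sides.
v² = v₀² + 2gh = (6.29)² + 2(9.81)(0.829) = 55.829
v = √55.829 = 7.472 m/s

v = 7.47 m/s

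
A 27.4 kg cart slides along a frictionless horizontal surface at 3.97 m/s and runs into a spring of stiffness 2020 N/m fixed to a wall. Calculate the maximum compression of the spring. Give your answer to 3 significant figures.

Conservation of energy between contact and max compression: ½mv² = ½kx²
x = v√(m/k) = 3.97 × √(27.4/2020) = 0.4624 m

x = 0.462 m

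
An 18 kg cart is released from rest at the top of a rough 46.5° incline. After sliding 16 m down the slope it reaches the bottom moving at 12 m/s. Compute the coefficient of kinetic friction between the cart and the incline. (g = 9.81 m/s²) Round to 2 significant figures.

μ_k = 0.39

mgh = ½mv² + μ_k (mg cosθ) L, with h = L sinθ
mgL sinθ = 2049.4 J; ½mv² = 1296.0 J
W_f = 2049.4 − 1296.0 = 753.4 J
μ_k = W_f/(mg cosθ · L) = 753.4/(121.5 × 16) = 0.3874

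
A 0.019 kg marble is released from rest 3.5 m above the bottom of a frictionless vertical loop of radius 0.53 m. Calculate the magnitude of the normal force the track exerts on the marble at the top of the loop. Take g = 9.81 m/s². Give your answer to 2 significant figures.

Energy from release to top (height 2r): mgh = ½mv_top² + mg(2r)
v_top² = 2g(h − 2r) = 2(9.81)(3.5 − 1.060) = 47.873 m²/s²
At the top, both N and weight point toward the centre: N + mg = mv_top²/r
N = m(v_top²/r − g) = 0.019(47.873/0.53 − 9.81) = 1.530 N

N = 1.5 N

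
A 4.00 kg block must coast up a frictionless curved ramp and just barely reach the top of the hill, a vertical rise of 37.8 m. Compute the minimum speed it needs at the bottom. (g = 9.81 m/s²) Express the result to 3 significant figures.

At the top it is momentarily at rest, so all KE converts to PE: ½mv² = mgh
v = √(2gh) = √(2 × 9.81 × 37.8) = 27.23 m/s

v = 27.2 m/s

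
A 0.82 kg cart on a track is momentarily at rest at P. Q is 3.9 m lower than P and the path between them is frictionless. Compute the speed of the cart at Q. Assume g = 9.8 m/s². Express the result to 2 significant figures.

v = 8.7 m/s

Energy conservation between the two points: mgh = ½mv²
v = √(2gh) = √(2 × 9.8 × 3.9) = √76.440 = 8.743 m/s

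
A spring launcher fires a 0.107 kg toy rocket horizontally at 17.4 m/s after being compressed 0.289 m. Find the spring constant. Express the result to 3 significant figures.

k = 388 N/m

Energy stored in the spring equals the launch KE: ½kx² = ½mv²
k = mv²/x² = (0.107)(17.4)²/(0.289)² = 387.9 N/m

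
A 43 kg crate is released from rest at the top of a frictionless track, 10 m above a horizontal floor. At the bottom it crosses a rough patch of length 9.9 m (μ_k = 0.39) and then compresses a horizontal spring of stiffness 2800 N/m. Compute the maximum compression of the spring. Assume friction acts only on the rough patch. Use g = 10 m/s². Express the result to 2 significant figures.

x = 1.4 m

Initial energy: E₁ = mgh = (43)(10)(10) = 4300.0 J
Friction removes W_f = μ_k mg d = (0.39)(43)(10)(9.9) = 1660 J
Energy reaching the spring: E = 4300.0 − 1660 = 2639.8 J
At max compression ½kx² = E ⇒ x = √(2E/k) = √(2 × 2639.8/2800) = 1.373 m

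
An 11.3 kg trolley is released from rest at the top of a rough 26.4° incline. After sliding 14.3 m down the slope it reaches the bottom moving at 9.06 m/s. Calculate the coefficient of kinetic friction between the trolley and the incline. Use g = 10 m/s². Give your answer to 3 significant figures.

μ_k = 0.176

mgh = ½mv² + μ_k (mg cosθ) L, with h = L sinθ
mgL sinθ = 718.49 J; ½mv² = 463.77 J
W_f = 718.49 − 463.77 = 254.7 J
μ_k = W_f/(mg cosθ · L) = 254.7/(101.2 × 14.3) = 0.1760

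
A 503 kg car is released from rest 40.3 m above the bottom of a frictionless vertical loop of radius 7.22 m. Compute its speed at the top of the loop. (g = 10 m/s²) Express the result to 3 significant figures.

Energy conservation: mgh = ½mv_top² + mg(2r)
v_top² = 2g(h − 2r) = 2(10)(40.3 − 14.44) = 517.2
v_top = 22.74 m/s

v = 22.7 m/s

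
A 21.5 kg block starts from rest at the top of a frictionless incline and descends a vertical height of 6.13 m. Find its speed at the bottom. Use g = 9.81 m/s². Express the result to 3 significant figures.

Mechanical energy is conserved (no friction): mgh = ½mv²
v = √(2gh) = √(2 × 9.81 × 6.13) = √120.27 = 10.97 m/s

v = 11.0 m/s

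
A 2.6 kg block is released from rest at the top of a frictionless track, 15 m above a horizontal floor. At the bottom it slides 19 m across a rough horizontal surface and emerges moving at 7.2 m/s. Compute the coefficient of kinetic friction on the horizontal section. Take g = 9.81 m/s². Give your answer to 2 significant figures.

Energy at the top = energy at the end + work done against friction:
mgh = ½mv² + μ_k m g d
mgh = 382.59 J; ½mv² = 67.392 J
W_f = 382.59 − 67.392 = 315.2 J
μ_k = W_f/(mg·d) = 315.2/(25.51 × 19) = 0.6504

μ_k = 0.65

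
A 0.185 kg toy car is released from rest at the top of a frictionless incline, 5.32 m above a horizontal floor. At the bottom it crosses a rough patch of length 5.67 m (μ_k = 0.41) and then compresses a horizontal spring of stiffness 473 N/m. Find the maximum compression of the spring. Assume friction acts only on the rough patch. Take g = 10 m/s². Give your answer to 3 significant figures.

Initial energy: E₁ = mgh = (0.185)(10)(5.32) = 9.8420 J
Friction removes W_f = μ_k mg d = (0.41)(0.185)(10)(5.67) = 4.301 J
Energy reaching the spring: E = 9.8420 − 4.301 = 5.5413 J
At max compression ½kx² = E ⇒ x = √(2E/k) = √(2 × 5.5413/473) = 0.1531 m

x = 0.153 m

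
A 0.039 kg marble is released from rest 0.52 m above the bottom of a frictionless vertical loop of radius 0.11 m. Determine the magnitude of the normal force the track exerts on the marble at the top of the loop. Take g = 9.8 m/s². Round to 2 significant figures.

Energy from release to top (height 2r): mgh = ½mv_top² + mg(2r)
v_top² = 2g(h − 2r) = 2(9.8)(0.52 − 0.2200) = 5.8800 m²/s²
At the top, both N and weight point toward the centre: N + mg = mv_top²/r
N = m(v_top²/r − g) = 0.039(5.8800/0.11 − 9.8) = 1.703 N

N = 1.7 N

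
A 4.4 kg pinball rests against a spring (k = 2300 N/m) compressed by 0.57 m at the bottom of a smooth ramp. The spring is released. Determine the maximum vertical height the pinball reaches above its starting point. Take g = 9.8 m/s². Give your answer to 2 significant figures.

h = 8.7 m

All spring PE becomes gravitational PE at the highest point: ½kx² = mgh
h = kx²/(2mg) = (2300)(0.57)²/(2 × 4.4 × 9.8) = 8.665 m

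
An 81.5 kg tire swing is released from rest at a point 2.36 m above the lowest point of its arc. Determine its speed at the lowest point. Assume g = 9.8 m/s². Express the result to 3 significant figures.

Equating total energy at the two states: mgh = ½mv²
The mass cancels from both sides.
v = √(2gh) = √(2 × 9.8 × 2.36) = √46.256 = 6.801 m/s

v = 6.80 m/s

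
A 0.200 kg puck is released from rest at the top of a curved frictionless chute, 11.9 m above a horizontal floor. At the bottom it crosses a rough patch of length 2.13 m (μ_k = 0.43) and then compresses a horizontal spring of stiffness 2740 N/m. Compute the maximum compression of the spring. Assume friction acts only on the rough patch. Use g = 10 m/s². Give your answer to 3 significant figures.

Initial energy: E₁ = mgh = (0.200)(10)(11.9) = 23.800 J
Friction removes W_f = μ_k mg d = (0.43)(0.200)(10)(2.13) = 1.832 J
Energy reaching the spring: E = 23.800 − 1.832 = 21.968 J
At max compression ½kx² = E ⇒ x = √(2E/k) = √(2 × 21.968/2740) = 0.1266 m

x = 0.127 m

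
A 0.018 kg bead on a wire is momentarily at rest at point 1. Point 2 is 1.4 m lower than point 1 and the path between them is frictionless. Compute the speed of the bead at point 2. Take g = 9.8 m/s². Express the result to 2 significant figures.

Equating total energy at the two states: mgh = ½mv²
v = √(2gh) = √(2 × 9.8 × 1.4) = √27.440 = 5.238 m/s

v = 5.2 m/s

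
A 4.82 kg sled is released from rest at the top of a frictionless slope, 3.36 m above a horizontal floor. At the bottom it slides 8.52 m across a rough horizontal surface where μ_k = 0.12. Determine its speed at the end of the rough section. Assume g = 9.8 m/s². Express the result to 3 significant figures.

Energy bookkeeping (friction removes W_f = μ_k N d):
mgh = ½mv² + μ_k m g d
W_f = μ_k mg d = (0.12)(4.82)(9.8)(8.52) = 48.29 J
½mv² = mgh − W_f = 158.71 − 48.29 = 110.42 J
v = √(2 × 110.42/4.82) = 6.769 m/s

v = 6.77 m/s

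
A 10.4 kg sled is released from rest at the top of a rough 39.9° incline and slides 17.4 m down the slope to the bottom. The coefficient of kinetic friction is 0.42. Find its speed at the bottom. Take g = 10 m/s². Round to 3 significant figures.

Taking the bottom as reference, mgh = ½mv² + μ_k N L with h = L sinθ, N = mg cosθ:
mgh = mgL sinθ = (10.4)(10)(17.4)sin39.9° = 1160.8 J
W_f = μ_k mg cosθ · L = (0.42)(10.4)(10)cos39.9°·17.4 = 583.1 J
½mv² = 1160.8 − 583.1 = 577.70 J
v = √(2 × 577.70/10.4) = 10.54 m/s

v = 10.5 m/s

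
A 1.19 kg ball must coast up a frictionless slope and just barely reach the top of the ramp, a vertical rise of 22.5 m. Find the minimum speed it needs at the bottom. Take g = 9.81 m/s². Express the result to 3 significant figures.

At the top it is momentarily at rest, so all KE converts to PE: ½mv² = mgh
v = √(2gh) = √(2 × 9.81 × 22.5) = 21.01 m/s

v = 21.0 m/s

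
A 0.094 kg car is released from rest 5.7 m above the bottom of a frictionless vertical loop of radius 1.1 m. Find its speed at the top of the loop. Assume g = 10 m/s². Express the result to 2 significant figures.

Energy conservation: mgh = ½mv_top² + mg(2r)
v_top² = 2g(h − 2r) = 2(10)(5.7 − 2.200) = 70.00
v_top = 8.367 m/s

v = 8.4 m/s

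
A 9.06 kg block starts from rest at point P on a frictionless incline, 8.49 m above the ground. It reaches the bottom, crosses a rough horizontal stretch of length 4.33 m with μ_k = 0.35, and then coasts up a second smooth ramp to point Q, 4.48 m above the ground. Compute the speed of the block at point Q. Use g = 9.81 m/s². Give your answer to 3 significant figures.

Energy at P: mgh₁ = (9.06)(9.81)(8.49) = 754.58 J
Friction loss: W_f = μ_k mg d = 134.7 J
At Q: ½mv² + mgh₂ = mgh₁ − W_f
½mv² = 754.58 − 134.7 − 398.18 = 221.71 J
v = √(2 × 221.71/9.06) = 6.996 m/s

v = 7.00 m/s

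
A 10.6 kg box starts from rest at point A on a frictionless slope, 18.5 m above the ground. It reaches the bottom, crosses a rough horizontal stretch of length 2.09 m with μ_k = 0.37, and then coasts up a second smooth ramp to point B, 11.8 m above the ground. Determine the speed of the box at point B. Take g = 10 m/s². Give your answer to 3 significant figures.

v = 10.9 m/s

Energy at A: mgh₁ = (10.6)(10)(18.5) = 1961.0 J
Friction loss: W_f = μ_k mg d = 81.97 J
At B: ½mv² + mgh₂ = mgh₁ − W_f
½mv² = 1961.0 − 81.97 − 1250.8 = 628.23 J
v = √(2 × 628.23/10.6) = 10.89 m/s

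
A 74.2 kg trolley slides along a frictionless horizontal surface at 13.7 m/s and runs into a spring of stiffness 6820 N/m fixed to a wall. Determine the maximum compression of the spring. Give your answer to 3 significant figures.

x = 1.43 m

At max compression the trolley is momentarily at rest: ½mv² = ½kx²
x = v√(m/k) = 13.7 × √(74.2/6820) = 1.429 m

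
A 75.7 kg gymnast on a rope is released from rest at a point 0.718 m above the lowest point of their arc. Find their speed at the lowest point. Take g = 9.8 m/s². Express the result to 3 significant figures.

By conservation of mechanical energy, mgh = ½mv²
v = √(2gh) = √(2 × 9.8 × 0.718) = √14.073 = 3.751 m/s

v = 3.75 m/s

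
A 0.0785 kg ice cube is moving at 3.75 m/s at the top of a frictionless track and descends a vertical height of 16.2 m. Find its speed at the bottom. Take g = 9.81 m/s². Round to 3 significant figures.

v = 18.2 m/s

By conservation of mechanical energy, ½mv₀² + mgh = ½mv²
The mass cancels from both sides.
v² = v₀² + 2gh = (3.75)² + 2(9.81)(16.2) = 331.91
v = √331.91 = 18.22 m/s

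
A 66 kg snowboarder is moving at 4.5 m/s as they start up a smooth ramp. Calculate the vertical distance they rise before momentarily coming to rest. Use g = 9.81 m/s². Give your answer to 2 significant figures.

h = 1.0 m

Setting KE at the bottom equal to PE gained: ½mv² = mgh
h = v²/(2g) = 4.5²/(2 × 9.81) = 1.032 m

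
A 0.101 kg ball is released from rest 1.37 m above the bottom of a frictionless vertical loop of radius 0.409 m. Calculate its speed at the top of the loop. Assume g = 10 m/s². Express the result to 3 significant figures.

v = 3.32 m/s

Energy conservation: mgh = ½mv_top² + mg(2r)
v_top² = 2g(h − 2r) = 2(10)(1.37 − 0.8180) = 11.04
v_top = 3.323 m/s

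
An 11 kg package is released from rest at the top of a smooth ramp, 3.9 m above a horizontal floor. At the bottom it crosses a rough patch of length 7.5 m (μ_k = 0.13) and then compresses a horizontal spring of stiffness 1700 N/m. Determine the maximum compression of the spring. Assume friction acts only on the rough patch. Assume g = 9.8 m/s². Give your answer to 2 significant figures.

x = 0.61 m

Initial energy: E₁ = mgh = (11)(9.8)(3.9) = 420.42 J
Friction removes W_f = μ_k mg d = (0.13)(11)(9.8)(7.5) = 105.1 J
Energy reaching the spring: E = 420.42 − 105.1 = 315.31 J
At max compression ½kx² = E ⇒ x = √(2E/k) = √(2 × 315.31/1700) = 0.6091 m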